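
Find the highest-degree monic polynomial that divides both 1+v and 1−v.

1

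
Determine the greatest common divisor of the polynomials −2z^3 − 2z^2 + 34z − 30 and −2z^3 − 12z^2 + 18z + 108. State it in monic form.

Apply the Euclidean algorithm:
  −2z^3 − 2z^2 + 34z − 30 = (−2z^3 − 12z^2 + 18z + 108) + (10z^2 + 16z − 138)
  −2z^3 − 12z^2 + 18z + 108 = (−(1/5)z − 22/25)(10z^2 + 16z − 138) + ((112/25)z − 336/25)
  10z^2 + 16z − 138 = ((125/56)z + 575/56)((112/25)z − 336/25) + (0)
Last nonzero remainder: (112/25)z − 336/25. Dividing through by 112/25 gives the monic gcd z − 3.

z − 3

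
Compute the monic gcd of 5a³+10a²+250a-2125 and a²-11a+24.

Repeated division with remainder:
  5a³+10a²+250a-2125 = (5a+65)(a²-11a+24) + (845a-3685)
  a²-11a+24 = ((1/845)a-1122/142805)(845a-3685) + (-141450/28561)
  845a-3685 = (-(4826809/28290)a+21049457/28290)(-141450/28561) + (0)
The last nonzero remainder is the constant -141450/28561, so the polynomials are coprime and gcd = 1.

1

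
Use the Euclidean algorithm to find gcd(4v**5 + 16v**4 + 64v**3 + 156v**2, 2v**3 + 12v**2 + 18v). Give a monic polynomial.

v**2 + 3v

By polynomial division,
  4v**5 + 16v**4 + 64v**3 + 156v**2 = (2v**2 - 4v + 38)(2v**3 + 12v**2 + 18v) + (-228v**2 - 684v)
  2v**3 + 12v**2 + 18v = (-(1/114)v - 1/38)(-228v**2 - 684v) + (0)
Last nonzero remainder: -228v**2 - 684v. Dividing through by -228 gives the monic gcd v**2 + 3v.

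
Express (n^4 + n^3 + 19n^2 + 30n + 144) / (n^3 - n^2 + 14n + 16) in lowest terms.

(n^2 + 3n + 9)/(n + 1)

By polynomial division,
  n^4 + n^3 + 19n^2 + 30n + 144 = (n + 2)(n^3 - n^2 + 14n + 16) + (7n^2 - 14n + 112)
  n^3 - n^2 + 14n + 16 = ((1/7)n + 1/7)(7n^2 - 14n + 112) + (0)
Last nonzero remainder: 7n^2 - 14n + 112. Dividing through by 7 gives the monic gcd n^2 - 2n + 16.
Cancel n^2 - 2n + 16 from numerator and denominator to get the reduced form.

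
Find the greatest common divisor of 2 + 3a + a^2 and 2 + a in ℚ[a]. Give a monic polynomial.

2 + a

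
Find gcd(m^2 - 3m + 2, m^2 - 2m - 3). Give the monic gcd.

1

By polynomial division,
  m^2 - 3m + 2 = (m^2 - 2m - 3) + (-m + 5)
  m^2 - 2m - 3 = (-m - 3)(-m + 5) + (12)
  -m + 5 = (-(1/12)m + 5/12)(12) + (0)
The last nonzero remainder is the constant 12, so the polynomials are coprime and gcd = 1.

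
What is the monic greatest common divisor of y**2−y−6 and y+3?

1

Euclidean algorithm in ℚ[y]:
  y**2−y−6 = (y−4)(y+3) + (6)
  y+3 = ((1/6)y+1/2)(6) + (0)
The last nonzero remainder is the constant 6, so the polynomials are coprime and gcd = 1.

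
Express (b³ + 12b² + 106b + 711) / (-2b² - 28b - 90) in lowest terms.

(-b² - 3b - 79)/(2b + 10)

Euclidean algorithm in ℚ[b]:
  b³ + 12b² + 106b + 711 = (-(1/2)b + 1)(-2b² - 28b - 90) + (89b + 801)
  -2b² - 28b - 90 = (-(2/89)b - 10/89)(89b + 801) + (0)
Last nonzero remainder: 89b + 801. Dividing through by 89 gives the monic gcd b + 9.
Cancel b + 9 from numerator and denominator to get the reduced form.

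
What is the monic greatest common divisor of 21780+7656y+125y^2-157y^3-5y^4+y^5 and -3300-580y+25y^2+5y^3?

Repeated division with remainder:
  y^5-5y^4-157y^3+125y^2+7656y+21780 = ((1/5)y^2-2y+9/5)(5y^3+25y^2-580y-3300) + (-420y^2+2100y+27720)
  5y^3+25y^2-580y-3300 = (-(1/84)y-5/42)(-420y^2+2100y+27720) + (0)
Last nonzero remainder: -420y^2+2100y+27720. Dividing through by -420 gives the monic gcd y^2-5y-66.

-66-5y+y^2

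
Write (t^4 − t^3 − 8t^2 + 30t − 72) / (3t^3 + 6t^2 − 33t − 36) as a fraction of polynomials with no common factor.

Euclidean algorithm in ℚ[t]:
  t^4 − t^3 − 8t^2 + 30t − 72 = ((1/3)t − 1)(3t^3 + 6t^2 − 33t − 36) + (9t^2 + 9t − 108)
  3t^3 + 6t^2 − 33t − 36 = ((1/3)t + 1/3)(9t^2 + 9t − 108) + (0)
Last nonzero remainder: 9t^2 + 9t − 108. Dividing through by 9 gives the monic gcd t^2 + t − 12.
Cancel t^2 + t − 12 from numerator and denominator to get the reduced form.

(t^2 − 2t + 6)/(3t + 3)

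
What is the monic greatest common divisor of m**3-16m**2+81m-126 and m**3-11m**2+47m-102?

m-6

Euclidean algorithm in ℚ[m]:
  m**3-16m**2+81m-126 = (m**3-11m**2+47m-102) + (-5m**2+34m-24)
  m**3-11m**2+47m-102 = (-(1/5)m+21/25)(-5m**2+34m-24) + ((341/25)m-2046/25)
  -5m**2+34m-24 = (-(125/341)m+100/341)((341/25)m-2046/25) + (0)
Last nonzero remainder: (341/25)m-2046/25. Dividing through by 341/25 gives the monic gcd m-6.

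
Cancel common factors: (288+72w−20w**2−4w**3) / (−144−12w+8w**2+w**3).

Repeated division with remainder:
  −4w**3−20w**2+72w+288 = (−4)(w**3+8w**2−12w−144) + (12w**2+24w−288)
  w**3+8w**2−12w−144 = ((1/12)w+1/2)(12w**2+24w−288) + (0)
Last nonzero remainder: 12w**2+24w−288. Dividing through by 12 gives the monic gcd w**2+2w−24.
Cancel w**2+2w−24 from numerator and denominator to get the reduced form.

(−12−4w)/(6+w)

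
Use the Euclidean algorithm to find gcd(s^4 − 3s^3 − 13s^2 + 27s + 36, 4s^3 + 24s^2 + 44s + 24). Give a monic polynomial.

s^2 + 4s + 3

Euclidean algorithm in ℚ[s]:
  s^4 − 3s^3 − 13s^2 + 27s + 36 = ((1/4)s − 9/4)(4s^3 + 24s^2 + 44s + 24) + (30s^2 + 120s + 90)
  4s^3 + 24s^2 + 44s + 24 = ((2/15)s + 4/15)(30s^2 + 120s + 90) + (0)
Last nonzero remainder: 30s^2 + 120s + 90. Dividing through by 30 gives the monic gcd s^2 + 4s + 3.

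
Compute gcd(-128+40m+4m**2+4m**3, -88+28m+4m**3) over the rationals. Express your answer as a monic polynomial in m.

-2+m

Euclidean algorithm in ℚ[m]:
  4m**3+4m**2+40m-128 = (4m**3+28m-88) + (4m**2+12m-40)
  4m**3+28m-88 = (m-3)(4m**2+12m-40) + (104m-208)
  4m**2+12m-40 = ((1/26)m+5/26)(104m-208) + (0)
Last nonzero remainder: 104m-208. Dividing through by 104 gives the monic gcd m-2.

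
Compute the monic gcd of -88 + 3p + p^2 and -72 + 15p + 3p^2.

1

Apply the Euclidean algorithm:
  p^2 + 3p - 88 = (1/3)(3p^2 + 15p - 72) + (-2p - 64)
  3p^2 + 15p - 72 = (-(3/2)p + 81/2)(-2p - 64) + (2520)
  -2p - 64 = (-(1/1260)p - 8/315)(2520) + (0)
The last nonzero remainder is the constant 2520, so the polynomials are coprime and gcd = 1.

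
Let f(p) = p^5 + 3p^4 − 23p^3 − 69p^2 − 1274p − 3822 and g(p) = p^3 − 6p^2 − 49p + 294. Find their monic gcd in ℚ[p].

p^2 − 49

Apply the Euclidean algorithm:
  p^5 + 3p^4 − 23p^3 − 69p^2 − 1274p − 3822 = (p^2 + 9p + 80)(p^3 − 6p^2 − 49p + 294) + (558p^2 − 27342)
  p^3 − 6p^2 − 49p + 294 = ((1/558)p − 1/93)(558p^2 − 27342) + (0)
Last nonzero remainder: 558p^2 − 27342. Dividing through by 558 gives the monic gcd p^2 − 49.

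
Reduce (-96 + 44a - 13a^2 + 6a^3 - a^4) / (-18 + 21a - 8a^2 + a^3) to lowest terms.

(32 - 4a + 3a^2 - a^3)/(6 - 5a + a^2)

Euclidean algorithm in ℚ[a]:
  -a^4 + 6a^3 - 13a^2 + 44a - 96 = (-a - 2)(a^3 - 8a^2 + 21a - 18) + (-8a^2 + 68a - 132)
  a^3 - 8a^2 + 21a - 18 = (-(1/8)a - 1/16)(-8a^2 + 68a - 132) + ((35/4)a - 105/4)
  -8a^2 + 68a - 132 = (-(32/35)a + 176/35)((35/4)a - 105/4) + (0)
Last nonzero remainder: (35/4)a - 105/4. Dividing through by 35/4 gives the monic gcd a - 3.
Cancel a - 3 from numerator and denominator to get the reduced form.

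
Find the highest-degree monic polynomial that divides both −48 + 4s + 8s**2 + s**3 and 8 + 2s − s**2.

1

Repeated division with remainder:
  s**3 + 8s**2 + 4s − 48 = (−s − 10)(−s**2 + 2s + 8) + (32s + 32)
  −s**2 + 2s + 8 = (−(1/32)s + 3/32)(32s + 32) + (5)
  32s + 32 = ((32/5)s + 32/5)(5) + (0)
The last nonzero remainder is the constant 5, so the polynomials are coprime and gcd = 1.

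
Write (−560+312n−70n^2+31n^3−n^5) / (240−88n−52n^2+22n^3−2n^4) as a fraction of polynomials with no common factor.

(56+8n+7n^2+n^3)/(−24−8n+2n^2)

Apply the Euclidean algorithm:
  −n^5+31n^3−70n^2+312n−560 = ((1/2)n+11/2)(−2n^4+22n^3−52n^2−88n+240) + (−64n^3+260n^2+676n−1880)
  −2n^4+22n^3−52n^2−88n+240 = ((1/32)n−111/512)(−64n^3+260n^2+676n−1880) + (−(2145/128)n^2+(15015/128)n−10725/64)
  −64n^3+260n^2+676n−1880 = ((8192/2145)n+24064/2145)(−(2145/128)n^2+(15015/128)n−10725/64) + (0)
Last nonzero remainder: −(2145/128)n^2+(15015/128)n−10725/64. Dividing through by −2145/128 gives the monic gcd n^2−7n+10.
Cancel n^2−7n+10 from numerator and denominator to get the reduced form.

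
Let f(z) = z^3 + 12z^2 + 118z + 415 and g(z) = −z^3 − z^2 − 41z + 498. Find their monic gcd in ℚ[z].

z^2 + 7z + 83

Apply the Euclidean algorithm:
  z^3 + 12z^2 + 118z + 415 = (−1)(−z^3 − z^2 − 41z + 498) + (11z^2 + 77z + 913)
  −z^3 − z^2 − 41z + 498 = (−(1/11)z + 6/11)(11z^2 + 77z + 913) + (0)
Last nonzero remainder: 11z^2 + 77z + 913. Dividing through by 11 gives the monic gcd z^2 + 7z + 83.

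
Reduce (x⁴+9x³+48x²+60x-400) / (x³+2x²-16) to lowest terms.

By polynomial division,
  x⁴+9x³+48x²+60x-400 = (x+7)(x³+2x²-16) + (34x²+76x-288)
  x³+2x²-16 = ((1/34)x-2/289)(34x²+76x-288) + ((2600/289)x-5200/289)
  34x²+76x-288 = ((4913/1300)x+5202/325)((2600/289)x-5200/289) + (0)
Last nonzero remainder: (2600/289)x-5200/289. Dividing through by 2600/289 gives the monic gcd x-2.
Cancel x-2 from numerator and denominator to get the reduced form.

(x³+11x²+70x+200)/(x²+4x+8)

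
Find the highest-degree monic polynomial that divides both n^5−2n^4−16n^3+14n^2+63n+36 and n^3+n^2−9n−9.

n^3+n^2−9n−9

Repeated division with remainder:
  n^5−2n^4−16n^3+14n^2+63n+36 = (n^2−3n−4)(n^3+n^2−9n−9) + (0)
The last nonzero remainder n^3+n^2−9n−9 is already monic.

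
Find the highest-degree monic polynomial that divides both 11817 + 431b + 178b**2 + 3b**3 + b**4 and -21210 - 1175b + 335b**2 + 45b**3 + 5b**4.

101 + 8b + b**2

Repeated division with remainder:
  b**4 + 3b**3 + 178b**2 + 431b + 11817 = (1/5)(5b**4 + 45b**3 + 335b**2 - 1175b - 21210) + (-6b**3 + 111b**2 + 666b + 16059)
  5b**4 + 45b**3 + 335b**2 - 1175b - 21210 = (-(5/6)b - 275/12)(-6b**3 + 111b**2 + 666b + 16059) + ((13735/4)b**2 + 27470b + 1387235/4)
  -6b**3 + 111b**2 + 666b + 16059 = (-(24/13735)b + 636/13735)((13735/4)b**2 + 27470b + 1387235/4) + (0)
Last nonzero remainder: (13735/4)b**2 + 27470b + 1387235/4. Dividing through by 13735/4 gives the monic gcd b**2 + 8b + 101.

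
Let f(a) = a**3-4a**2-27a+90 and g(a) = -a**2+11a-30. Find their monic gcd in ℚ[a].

Euclidean algorithm in ℚ[a]:
  a**3-4a**2-27a+90 = (-a-7)(-a**2+11a-30) + (20a-120)
  -a**2+11a-30 = (-(1/20)a+1/4)(20a-120) + (0)
Last nonzero remainder: 20a-120. Dividing through by 20 gives the monic gcd a-6.

a-6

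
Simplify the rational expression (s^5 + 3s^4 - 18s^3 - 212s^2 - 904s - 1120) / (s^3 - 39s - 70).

Euclidean algorithm in ℚ[s]:
  s^5 + 3s^4 - 18s^3 - 212s^2 - 904s - 1120 = (s^2 + 3s + 21)(s^3 - 39s - 70) + (-25s^2 + 125s + 350)
  s^3 - 39s - 70 = (-(1/25)s - 1/5)(-25s^2 + 125s + 350) + (0)
Last nonzero remainder: -25s^2 + 125s + 350. Dividing through by -25 gives the monic gcd s^2 - 5s - 14.
Cancel s^2 - 5s - 14 from numerator and denominator to get the reduced form.

(s^3 + 8s^2 + 36s + 80)/(s + 5)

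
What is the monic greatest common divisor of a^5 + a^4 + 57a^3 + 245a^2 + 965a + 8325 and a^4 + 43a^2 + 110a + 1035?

a^2 - 5a + 45

By polynomial division,
  a^5 + a^4 + 57a^3 + 245a^2 + 965a + 8325 = (a + 1)(a^4 + 43a^2 + 110a + 1035) + (14a^3 + 92a^2 - 180a + 7290)
  a^4 + 43a^2 + 110a + 1035 = ((1/14)a - 23/49)(14a^3 + 92a^2 - 180a + 7290) + ((4853/49)a^2 - (24265/49)a + 218385/49)
  14a^3 + 92a^2 - 180a + 7290 = ((686/4853)a + 7938/4853)((4853/49)a^2 - (24265/49)a + 218385/49) + (0)
Last nonzero remainder: (4853/49)a^2 - (24265/49)a + 218385/49. Dividing through by 4853/49 gives the monic gcd a^2 - 5a + 45.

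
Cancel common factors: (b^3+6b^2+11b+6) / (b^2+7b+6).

(b^2+5b+6)/(b+6)

Repeated division with remainder:
  b^3+6b^2+11b+6 = (b−1)(b^2+7b+6) + (12b+12)
  b^2+7b+6 = ((1/12)b+1/2)(12b+12) + (0)
Last nonzero remainder: 12b+12. Dividing through by 12 gives the monic gcd b+1.
Cancel b+1 from numerator and denominator to get the reduced form.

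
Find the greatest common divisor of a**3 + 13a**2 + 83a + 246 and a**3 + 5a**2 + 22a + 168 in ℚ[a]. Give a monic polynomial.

Apply the Euclidean algorithm:
  a**3 + 13a**2 + 83a + 246 = (a**3 + 5a**2 + 22a + 168) + (8a**2 + 61a + 78)
  a**3 + 5a**2 + 22a + 168 = ((1/8)a - 21/64)(8a**2 + 61a + 78) + ((2065/64)a + 6195/32)
  8a**2 + 61a + 78 = ((512/2065)a + 832/2065)((2065/64)a + 6195/32) + (0)
Last nonzero remainder: (2065/64)a + 6195/32. Dividing through by 2065/64 gives the monic gcd a + 6.

a + 6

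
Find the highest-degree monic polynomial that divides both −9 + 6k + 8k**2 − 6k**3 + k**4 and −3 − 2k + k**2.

−3 − 2k + k**2

Euclidean algorithm in ℚ[k]:
  k**4 − 6k**3 + 8k**2 + 6k − 9 = (k**2 − 4k + 3)(k**2 − 2k − 3) + (0)
The last nonzero remainder k**2 − 2k − 3 is already monic.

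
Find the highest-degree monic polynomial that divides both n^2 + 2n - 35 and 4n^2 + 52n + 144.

1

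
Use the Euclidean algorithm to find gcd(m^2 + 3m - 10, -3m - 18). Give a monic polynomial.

Repeated division with remainder:
  m^2 + 3m - 10 = (-(1/3)m + 1)(-3m - 18) + (8)
  -3m - 18 = (-(3/8)m - 9/4)(8) + (0)
The last nonzero remainder is the constant 8, so the polynomials are coprime and gcd = 1.

1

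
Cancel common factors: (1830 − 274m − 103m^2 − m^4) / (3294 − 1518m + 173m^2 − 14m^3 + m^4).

(−5 − m)/(−9 + m)

Euclidean algorithm in ℚ[m]:
  −m^4 − 103m^2 − 274m + 1830 = (−1)(m^4 − 14m^3 + 173m^2 − 1518m + 3294) + (−14m^3 + 70m^2 − 1792m + 5124)
  m^4 − 14m^3 + 173m^2 − 1518m + 3294 = (−(1/14)m + 9/14)(−14m^3 + 70m^2 − 1792m + 5124) + (0)
Last nonzero remainder: −14m^3 + 70m^2 − 1792m + 5124. Dividing through by −14 gives the monic gcd m^3 − 5m^2 + 128m − 366.
Cancel m^3 − 5m^2 + 128m − 366 from numerator and denominator to get the reduced form.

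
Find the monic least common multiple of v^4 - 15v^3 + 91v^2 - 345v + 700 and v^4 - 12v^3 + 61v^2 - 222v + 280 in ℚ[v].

Apply the Euclidean algorithm:
  v^4 - 15v^3 + 91v^2 - 345v + 700 = (v^4 - 12v^3 + 61v^2 - 222v + 280) + (-3v^3 + 30v^2 - 123v + 420)
  v^4 - 12v^3 + 61v^2 - 222v + 280 = (-(1/3)v + 2/3)(-3v^3 + 30v^2 - 123v + 420) + (0)
Last nonzero remainder: -3v^3 + 30v^2 - 123v + 420. Dividing through by -3 gives the monic gcd v^3 - 10v^2 + 41v - 140.
Then lcm(f, g) = f·g / gcd(f, g); expanding and making the result monic gives the answer.

v^5 - 17v^4 + 121v^3 - 527v^2 + 1390v - 1400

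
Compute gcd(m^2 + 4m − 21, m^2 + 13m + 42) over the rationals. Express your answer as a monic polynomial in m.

Apply the Euclidean algorithm:
  m^2 + 4m − 21 = (m^2 + 13m + 42) + (−9m − 63)
  m^2 + 13m + 42 = (−(1/9)m − 2/3)(−9m − 63) + (0)
Last nonzero remainder: −9m − 63. Dividing through by −9 gives the monic gcd m + 7.

m + 7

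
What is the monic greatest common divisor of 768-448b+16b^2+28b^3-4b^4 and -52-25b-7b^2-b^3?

By polynomial division,
  -4b^4+28b^3+16b^2-448b+768 = (4b-56)(-b^3-7b^2-25b-52) + (-276b^2-1640b-2144)
  -b^3-7b^2-25b-52 = ((1/276)b+73/19044)(-276b^2-1640b-2144) + (-(52111/4761)b-208444/4761)
  -276b^2-1640b-2144 = ((1314036/52111)b+2551896/52111)(-(52111/4761)b-208444/4761) + (0)
Last nonzero remainder: -(52111/4761)b-208444/4761. Dividing through by -52111/4761 gives the monic gcd b+4.

4+b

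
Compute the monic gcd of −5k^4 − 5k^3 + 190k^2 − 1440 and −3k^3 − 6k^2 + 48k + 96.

Apply the Euclidean algorithm:
  −5k^4 − 5k^3 + 190k^2 − 1440 = ((5/3)k − 5/3)(−3k^3 − 6k^2 + 48k + 96) + (100k^2 − 80k − 1280)
  −3k^3 − 6k^2 + 48k + 96 = (−(3/100)k − 21/250)(100k^2 − 80k − 1280) + ((72/25)k − 288/25)
  100k^2 − 80k − 1280 = ((625/18)k + 1000/9)((72/25)k − 288/25) + (0)
Last nonzero remainder: (72/25)k − 288/25. Dividing through by 72/25 gives the monic gcd k − 4.

k − 4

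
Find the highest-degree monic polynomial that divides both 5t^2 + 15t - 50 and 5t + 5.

Apply the Euclidean algorithm:
  5t^2 + 15t - 50 = (t + 2)(5t + 5) + (-60)
  5t + 5 = (-(1/12)t - 1/12)(-60) + (0)
The last nonzero remainder is the constant -60, so the polynomials are coprime and gcd = 1.

1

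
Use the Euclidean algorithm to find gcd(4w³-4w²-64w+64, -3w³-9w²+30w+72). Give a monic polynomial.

w+4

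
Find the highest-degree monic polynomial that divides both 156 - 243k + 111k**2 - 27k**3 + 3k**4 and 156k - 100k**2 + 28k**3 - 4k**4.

13 - 4k + k**2

Repeated division with remainder:
  3k**4 - 27k**3 + 111k**2 - 243k + 156 = (-3/4)(-4k**4 + 28k**3 - 100k**2 + 156k) + (-6k**3 + 36k**2 - 126k + 156)
  -4k**4 + 28k**3 - 100k**2 + 156k = ((2/3)k - 2/3)(-6k**3 + 36k**2 - 126k + 156) + (8k**2 - 32k + 104)
  -6k**3 + 36k**2 - 126k + 156 = (-(3/4)k + 3/2)(8k**2 - 32k + 104) + (0)
Last nonzero remainder: 8k**2 - 32k + 104. Dividing through by 8 gives the monic gcd k**2 - 4k + 13.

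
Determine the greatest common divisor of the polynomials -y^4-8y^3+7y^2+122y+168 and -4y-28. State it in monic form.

y+7

Euclidean algorithm in ℚ[y]:
  -y^4-8y^3+7y^2+122y+168 = ((1/4)y^3+(1/4)y^2-(7/2)y-6)(-4y-28) + (0)
Last nonzero remainder: -4y-28. Dividing through by -4 gives the monic gcd y+7.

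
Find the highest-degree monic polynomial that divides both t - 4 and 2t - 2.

Euclidean algorithm in ℚ[t]:
  t - 4 = (1/2)(2t - 2) + (-3)
  2t - 2 = (-(2/3)t + 2/3)(-3) + (0)
The last nonzero remainder is the constant -3, so the polynomials are coprime and gcd = 1.

1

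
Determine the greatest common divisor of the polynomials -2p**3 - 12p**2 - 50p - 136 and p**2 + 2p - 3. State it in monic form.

Repeated division with remainder:
  -2p**3 - 12p**2 - 50p - 136 = (-2p - 8)(p**2 + 2p - 3) + (-40p - 160)
  p**2 + 2p - 3 = (-(1/40)p + 1/20)(-40p - 160) + (5)
  -40p - 160 = (-8p - 32)(5) + (0)
The last nonzero remainder is the constant 5, so the polynomials are coprime and gcd = 1.

1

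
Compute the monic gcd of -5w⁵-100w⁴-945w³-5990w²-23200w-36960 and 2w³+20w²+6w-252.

By polynomial division,
  -5w⁵-100w⁴-945w³-5990w²-23200w-36960 = (-(5/2)w²-25w-215)(2w³+20w²+6w-252) + (-2170w²-28210w-91140)
  2w³+20w²+6w-252 = (-(1/1085)w+3/1085)(-2170w²-28210w-91140) + (0)
Last nonzero remainder: -2170w²-28210w-91140. Dividing through by -2170 gives the monic gcd w²+13w+42.

w²+13w+42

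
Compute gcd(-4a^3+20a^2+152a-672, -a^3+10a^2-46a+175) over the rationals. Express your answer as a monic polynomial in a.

Repeated division with remainder:
  -4a^3+20a^2+152a-672 = (4)(-a^3+10a^2-46a+175) + (-20a^2+336a-1372)
  -a^3+10a^2-46a+175 = ((1/20)a+17/50)(-20a^2+336a-1372) + (-(2291/25)a+16037/25)
  -20a^2+336a-1372 = ((500/2291)a-4900/2291)(-(2291/25)a+16037/25) + (0)
Last nonzero remainder: -(2291/25)a+16037/25. Dividing through by -2291/25 gives the monic gcd a-7.

a-7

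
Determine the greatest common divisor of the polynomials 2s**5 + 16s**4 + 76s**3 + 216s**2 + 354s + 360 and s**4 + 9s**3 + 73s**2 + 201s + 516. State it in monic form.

s**2 + 3s + 12

By polynomial division,
  2s**5 + 16s**4 + 76s**3 + 216s**2 + 354s + 360 = (2s − 2)(s**4 + 9s**3 + 73s**2 + 201s + 516) + (−52s**3 − 40s**2 − 276s + 1392)
  s**4 + 9s**3 + 73s**2 + 201s + 516 = (−(1/52)s − 107/676)(−52s**3 − 40s**2 − 276s + 1392) + ((10370/169)s**2 + (31110/169)s + 124440/169)
  −52s**3 − 40s**2 − 276s + 1392 = (−(4394/5185)s + 9802/5185)((10370/169)s**2 + (31110/169)s + 124440/169) + (0)
Last nonzero remainder: (10370/169)s**2 + (31110/169)s + 124440/169. Dividing through by 10370/169 gives the monic gcd s**2 + 3s + 12.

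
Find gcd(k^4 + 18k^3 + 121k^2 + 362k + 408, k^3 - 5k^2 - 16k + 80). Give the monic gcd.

k + 4

Apply the Euclidean algorithm:
  k^4 + 18k^3 + 121k^2 + 362k + 408 = (k + 23)(k^3 - 5k^2 - 16k + 80) + (252k^2 + 650k - 1432)
  k^3 - 5k^2 - 16k + 80 = ((1/252)k - 955/31752)(252k^2 + 650k - 1432) + ((146575/15876)k + 146575/3969)
  252k^2 + 650k - 1432 = ((4000752/146575)k - 5683608/146575)((146575/15876)k + 146575/3969) + (0)
Last nonzero remainder: (146575/15876)k + 146575/3969. Dividing through by 146575/15876 gives the monic gcd k + 4.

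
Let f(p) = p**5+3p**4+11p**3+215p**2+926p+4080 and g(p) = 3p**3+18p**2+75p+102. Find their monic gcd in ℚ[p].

p**2+4p+17

Repeated division with remainder:
  p**5+3p**4+11p**3+215p**2+926p+4080 = ((1/3)p**2−p+4/3)(3p**3+18p**2+75p+102) + (232p**2+928p+3944)
  3p**3+18p**2+75p+102 = ((3/232)p+3/116)(232p**2+928p+3944) + (0)
Last nonzero remainder: 232p**2+928p+3944. Dividing through by 232 gives the monic gcd p**2+4p+17.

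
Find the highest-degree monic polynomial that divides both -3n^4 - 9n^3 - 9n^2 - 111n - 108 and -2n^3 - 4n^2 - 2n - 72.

n^3 + 2n^2 + n + 36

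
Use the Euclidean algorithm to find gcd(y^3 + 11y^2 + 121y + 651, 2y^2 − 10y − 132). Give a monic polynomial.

Euclidean algorithm in ℚ[y]:
  y^3 + 11y^2 + 121y + 651 = ((1/2)y + 8)(2y^2 − 10y − 132) + (267y + 1707)
  2y^2 − 10y − 132 = ((2/267)y − 676/7921)(267y + 1707) + (108360/7921)
  267y + 1707 = ((704969/36120)y + 4507049/36120)(108360/7921) + (0)
The last nonzero remainder is the constant 108360/7921, so the polynomials are coprime and gcd = 1.

1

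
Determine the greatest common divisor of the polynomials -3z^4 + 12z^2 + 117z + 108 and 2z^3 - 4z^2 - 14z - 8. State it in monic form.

By polynomial division,
  -3z^4 + 12z^2 + 117z + 108 = (-(3/2)z - 3)(2z^3 - 4z^2 - 14z - 8) + (-21z^2 + 63z + 84)
  2z^3 - 4z^2 - 14z - 8 = (-(2/21)z - 2/21)(-21z^2 + 63z + 84) + (0)
Last nonzero remainder: -21z^2 + 63z + 84. Dividing through by -21 gives the monic gcd z^2 - 3z - 4.

z^2 - 3z - 4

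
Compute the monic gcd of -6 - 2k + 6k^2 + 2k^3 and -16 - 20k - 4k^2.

By polynomial division,
  2k^3 + 6k^2 - 2k - 6 = (-(1/2)k + 1)(-4k^2 - 20k - 16) + (10k + 10)
  -4k^2 - 20k - 16 = (-(2/5)k - 8/5)(10k + 10) + (0)
Last nonzero remainder: 10k + 10. Dividing through by 10 gives the monic gcd k + 1.

1 + k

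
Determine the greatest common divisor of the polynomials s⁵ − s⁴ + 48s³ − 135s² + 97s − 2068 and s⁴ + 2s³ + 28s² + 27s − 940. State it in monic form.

s³ − 3s² + 43s − 188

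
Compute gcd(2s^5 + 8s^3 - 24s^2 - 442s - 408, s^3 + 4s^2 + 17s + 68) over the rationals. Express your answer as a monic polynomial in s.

By polynomial division,
  2s^5 + 8s^3 - 24s^2 - 442s - 408 = (2s^2 - 8s + 6)(s^3 + 4s^2 + 17s + 68) + (-48s^2 - 816)
  s^3 + 4s^2 + 17s + 68 = (-(1/48)s - 1/12)(-48s^2 - 816) + (0)
Last nonzero remainder: -48s^2 - 816. Dividing through by -48 gives the monic gcd s^2 + 17.

s^2 + 17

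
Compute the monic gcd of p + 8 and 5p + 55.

1

Apply the Euclidean algorithm:
  p + 8 = (1/5)(5p + 55) + (−3)
  5p + 55 = (−(5/3)p − 55/3)(−3) + (0)
The last nonzero remainder is the constant −3, so the polynomials are coprime and gcd = 1.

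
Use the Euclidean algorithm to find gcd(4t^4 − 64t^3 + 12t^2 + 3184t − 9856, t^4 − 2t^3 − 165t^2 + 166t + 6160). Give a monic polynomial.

Euclidean algorithm in ℚ[t]:
  4t^4 − 64t^3 + 12t^2 + 3184t − 9856 = (4)(t^4 − 2t^3 − 165t^2 + 166t + 6160) + (−56t^3 + 672t^2 + 2520t − 34496)
  t^4 − 2t^3 − 165t^2 + 166t + 6160 = (−(1/56)t − 5/28)(−56t^3 + 672t^2 + 2520t − 34496) + (0)
Last nonzero remainder: −56t^3 + 672t^2 + 2520t − 34496. Dividing through by −56 gives the monic gcd t^3 − 12t^2 − 45t + 616.

t^3 − 12t^2 − 45t + 616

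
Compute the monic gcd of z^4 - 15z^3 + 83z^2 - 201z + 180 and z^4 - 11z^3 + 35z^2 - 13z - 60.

z^3 - 12z^2 + 47z - 60

Repeated division with remainder:
  z^4 - 15z^3 + 83z^2 - 201z + 180 = (z^4 - 11z^3 + 35z^2 - 13z - 60) + (-4z^3 + 48z^2 - 188z + 240)
  z^4 - 11z^3 + 35z^2 - 13z - 60 = (-(1/4)z - 1/4)(-4z^3 + 48z^2 - 188z + 240) + (0)
Last nonzero remainder: -4z^3 + 48z^2 - 188z + 240. Dividing through by -4 gives the monic gcd z^3 - 12z^2 + 47z - 60.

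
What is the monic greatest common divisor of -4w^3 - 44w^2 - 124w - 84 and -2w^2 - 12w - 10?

w + 1

By polynomial division,
  -4w^3 - 44w^2 - 124w - 84 = (2w + 10)(-2w^2 - 12w - 10) + (16w + 16)
  -2w^2 - 12w - 10 = (-(1/8)w - 5/8)(16w + 16) + (0)
Last nonzero remainder: 16w + 16. Dividing through by 16 gives the monic gcd w + 1.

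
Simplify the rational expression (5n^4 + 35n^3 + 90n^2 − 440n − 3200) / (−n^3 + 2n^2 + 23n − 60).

Euclidean algorithm in ℚ[n]:
  5n^4 + 35n^3 + 90n^2 − 440n − 3200 = (−5n − 45)(−n^3 + 2n^2 + 23n − 60) + (295n^2 + 295n − 5900)
  −n^3 + 2n^2 + 23n − 60 = (−(1/295)n + 3/295)(295n^2 + 295n − 5900) + (0)
Last nonzero remainder: 295n^2 + 295n − 5900. Dividing through by 295 gives the monic gcd n^2 + n − 20.
Cancel n^2 + n − 20 from numerator and denominator to get the reduced form.

(−5n^2 − 30n − 160)/(n − 3)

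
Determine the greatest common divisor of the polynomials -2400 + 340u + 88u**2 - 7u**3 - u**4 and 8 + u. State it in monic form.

Apply the Euclidean algorithm:
  -u**4 - 7u**3 + 88u**2 + 340u - 2400 = (-u**3 + u**2 + 80u - 300)(u + 8) + (0)
The last nonzero remainder u + 8 is already monic.

8 + u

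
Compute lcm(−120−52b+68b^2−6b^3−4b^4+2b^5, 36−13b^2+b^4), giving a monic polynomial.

Euclidean algorithm in ℚ[b]:
  2b^5−4b^4−6b^3+68b^2−52b−120 = (2b−4)(b^4−13b^2+36) + (20b^3+16b^2−124b+24)
  b^4−13b^2+36 = ((1/20)b−1/25)(20b^3+16b^2−124b+24) + (−(154/25)b^2−(154/25)b+924/25)
  20b^3+16b^2−124b+24 = (−(250/77)b+50/77)(−(154/25)b^2−(154/25)b+924/25) + (0)
Last nonzero remainder: −(154/25)b^2−(154/25)b+924/25. Dividing through by −154/25 gives the monic gcd b^2+b−6.
Then lcm(f, g) = f·g / gcd(f, g); expanding and making the result monic gives the answer.

360+216b−238b^2−42b^3+49b^4−7b^5−3b^6+b^7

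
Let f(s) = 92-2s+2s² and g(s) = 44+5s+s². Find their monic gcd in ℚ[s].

Apply the Euclidean algorithm:
  2s²-2s+92 = (2)(s²+5s+44) + (-12s+4)
  s²+5s+44 = (-(1/12)s-4/9)(-12s+4) + (412/9)
  -12s+4 = (-(27/103)s+9/103)(412/9) + (0)
The last nonzero remainder is the constant 412/9, so the polynomials are coprime and gcd = 1.

1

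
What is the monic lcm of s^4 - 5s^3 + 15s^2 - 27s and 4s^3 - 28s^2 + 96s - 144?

s^6 - 9s^5 + 47s^4 - 147s^3 + 288s^2 - 324s

Repeated division with remainder:
  s^4 - 5s^3 + 15s^2 - 27s = ((1/4)s + 1/2)(4s^3 - 28s^2 + 96s - 144) + (5s^2 - 39s + 72)
  4s^3 - 28s^2 + 96s - 144 = ((4/5)s + 16/25)(5s^2 - 39s + 72) + ((1584/25)s - 4752/25)
  5s^2 - 39s + 72 = ((125/1584)s - 25/66)((1584/25)s - 4752/25) + (0)
Last nonzero remainder: (1584/25)s - 4752/25. Dividing through by 1584/25 gives the monic gcd s - 3.
Then lcm(f, g) = f·g / gcd(f, g); expanding and making the result monic gives the answer.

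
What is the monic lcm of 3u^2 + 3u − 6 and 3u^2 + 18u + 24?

u^3 + 5u^2 + 2u − 8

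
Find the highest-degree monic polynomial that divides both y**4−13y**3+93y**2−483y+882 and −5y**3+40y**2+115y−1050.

y−7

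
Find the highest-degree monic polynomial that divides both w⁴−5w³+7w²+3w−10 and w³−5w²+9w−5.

Euclidean algorithm in ℚ[w]:
  w⁴−5w³+7w²+3w−10 = (w)(w³−5w²+9w−5) + (−2w²+8w−10)
  w³−5w²+9w−5 = (−(1/2)w+1/2)(−2w²+8w−10) + (0)
Last nonzero remainder: −2w²+8w−10. Dividing through by −2 gives the monic gcd w²−4w+5.

w²−4w+5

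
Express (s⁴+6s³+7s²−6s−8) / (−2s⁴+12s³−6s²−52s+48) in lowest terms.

By polynomial division,
  s⁴+6s³+7s²−6s−8 = (−1/2)(−2s⁴+12s³−6s²−52s+48) + (12s³+4s²−32s+16)
  −2s⁴+12s³−6s²−52s+48 = (−(1/6)s+19/18)(12s³+4s²−32s+16) + (−(140/9)s²−(140/9)s+280/9)
  12s³+4s²−32s+16 = (−(27/35)s+18/35)(−(140/9)s²−(140/9)s+280/9) + (0)
Last nonzero remainder: −(140/9)s²−(140/9)s+280/9. Dividing through by −140/9 gives the monic gcd s²+s−2.
Cancel s²+s−2 from numerator and denominator to get the reduced form.

(−s²−5s−4)/(2s²−14s+24)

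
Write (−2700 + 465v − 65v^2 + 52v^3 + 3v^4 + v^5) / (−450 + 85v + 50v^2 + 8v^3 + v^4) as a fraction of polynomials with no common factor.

(−60 + 17v − 2v^2 + v^3)/(−10 + 3v + v^2)

Euclidean algorithm in ℚ[v]:
  v^5 + 3v^4 + 52v^3 − 65v^2 + 465v − 2700 = (v − 5)(v^4 + 8v^3 + 50v^2 + 85v − 450) + (42v^3 + 100v^2 + 1340v − 4950)
  v^4 + 8v^3 + 50v^2 + 85v − 450 = ((1/42)v + 59/441)(42v^3 + 100v^2 + 1340v − 4950) + ((2080/441)v^2 + (10400/441)v + 10400/49)
  42v^3 + 100v^2 + 1340v − 4950 = ((9261/1040)v − 4851/208)((2080/441)v^2 + (10400/441)v + 10400/49) + (0)
Last nonzero remainder: (2080/441)v^2 + (10400/441)v + 10400/49. Dividing through by 2080/441 gives the monic gcd v^2 + 5v + 45.
Cancel v^2 + 5v + 45 from numerator and denominator to get the reduced form.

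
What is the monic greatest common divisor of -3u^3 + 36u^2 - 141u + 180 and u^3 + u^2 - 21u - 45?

u - 5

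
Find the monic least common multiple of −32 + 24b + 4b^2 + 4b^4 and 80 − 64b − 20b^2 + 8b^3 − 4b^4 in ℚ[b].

−80 + 84b − 16b^2 + 3b^3 + 11b^4 − 3b^5 + b^6

By polynomial division,
  4b^4 + 4b^2 + 24b − 32 = (−1)(−4b^4 + 8b^3 − 20b^2 − 64b + 80) + (8b^3 − 16b^2 − 40b + 48)
  −4b^4 + 8b^3 − 20b^2 − 64b + 80 = (−(1/2)b)(8b^3 − 16b^2 − 40b + 48) + (−40b^2 − 40b + 80)
  8b^3 − 16b^2 − 40b + 48 = (−(1/5)b + 3/5)(−40b^2 − 40b + 80) + (0)
Last nonzero remainder: −40b^2 − 40b + 80. Dividing through by −40 gives the monic gcd b^2 + b − 2.
Then lcm(f, g) = f·g / gcd(f, g); expanding and making the result monic gives the answer.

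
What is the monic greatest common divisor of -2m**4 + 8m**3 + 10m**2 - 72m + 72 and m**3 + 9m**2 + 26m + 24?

m + 3

Repeated division with remainder:
  -2m**4 + 8m**3 + 10m**2 - 72m + 72 = (-2m + 26)(m**3 + 9m**2 + 26m + 24) + (-172m**2 - 700m - 552)
  m**3 + 9m**2 + 26m + 24 = (-(1/172)m - 53/1849)(-172m**2 - 700m - 552) + ((5040/1849)m + 15120/1849)
  -172m**2 - 700m - 552 = (-(79507/1260)m - 42527/630)((5040/1849)m + 15120/1849) + (0)
Last nonzero remainder: (5040/1849)m + 15120/1849. Dividing through by 5040/1849 gives the monic gcd m + 3.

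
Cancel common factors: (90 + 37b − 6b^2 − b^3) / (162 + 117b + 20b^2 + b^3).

(5 − b)/(9 + b)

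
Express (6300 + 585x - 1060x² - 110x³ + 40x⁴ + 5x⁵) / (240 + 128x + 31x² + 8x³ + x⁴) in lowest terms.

(420 - 185x + 5x³)/(16 + x²)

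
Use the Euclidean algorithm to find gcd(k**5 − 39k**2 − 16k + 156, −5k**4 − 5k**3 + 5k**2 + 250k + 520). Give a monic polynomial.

k**3 + 5k**2 + 19k + 26

Euclidean algorithm in ℚ[k]:
  k**5 − 39k**2 − 16k + 156 = (−(1/5)k + 1/5)(−5k**4 − 5k**3 + 5k**2 + 250k + 520) + (2k**3 + 10k**2 + 38k + 52)
  −5k**4 − 5k**3 + 5k**2 + 250k + 520 = (−(5/2)k + 10)(2k**3 + 10k**2 + 38k + 52) + (0)
Last nonzero remainder: 2k**3 + 10k**2 + 38k + 52. Dividing through by 2 gives the monic gcd k**3 + 5k**2 + 19k + 26.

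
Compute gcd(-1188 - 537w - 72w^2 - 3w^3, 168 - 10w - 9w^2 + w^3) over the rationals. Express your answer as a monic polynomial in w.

4 + w

Euclidean algorithm in ℚ[w]:
  -3w^3 - 72w^2 - 537w - 1188 = (-3)(w^3 - 9w^2 - 10w + 168) + (-99w^2 - 567w - 684)
  w^3 - 9w^2 - 10w + 168 = (-(1/99)w + 18/121)(-99w^2 - 567w - 684) + ((8160/121)w + 32640/121)
  -99w^2 - 567w - 684 = (-(3993/2720)w - 6897/2720)((8160/121)w + 32640/121) + (0)
Last nonzero remainder: (8160/121)w + 32640/121. Dividing through by 8160/121 gives the monic gcd w + 4.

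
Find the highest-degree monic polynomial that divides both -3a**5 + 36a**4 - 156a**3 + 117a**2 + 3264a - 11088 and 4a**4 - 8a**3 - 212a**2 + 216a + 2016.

a**2 - 11a + 28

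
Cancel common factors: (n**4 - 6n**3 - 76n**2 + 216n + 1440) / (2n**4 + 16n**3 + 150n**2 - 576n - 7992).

(n**2 - 6n - 40)/(2n**2 + 16n + 222)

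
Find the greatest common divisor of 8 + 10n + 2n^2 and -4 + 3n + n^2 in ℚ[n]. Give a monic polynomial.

4 + n

Apply the Euclidean algorithm:
  2n^2 + 10n + 8 = (2)(n^2 + 3n - 4) + (4n + 16)
  n^2 + 3n - 4 = ((1/4)n - 1/4)(4n + 16) + (0)
Last nonzero remainder: 4n + 16. Dividing through by 4 gives the monic gcd n + 4.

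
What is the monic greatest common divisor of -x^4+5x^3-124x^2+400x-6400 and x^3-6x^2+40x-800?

Repeated division with remainder:
  -x^4+5x^3-124x^2+400x-6400 = (-x-1)(x^3-6x^2+40x-800) + (-90x^2-360x-7200)
  x^3-6x^2+40x-800 = (-(1/90)x+1/9)(-90x^2-360x-7200) + (0)
Last nonzero remainder: -90x^2-360x-7200. Dividing through by -90 gives the monic gcd x^2+4x+80.

x^2+4x+80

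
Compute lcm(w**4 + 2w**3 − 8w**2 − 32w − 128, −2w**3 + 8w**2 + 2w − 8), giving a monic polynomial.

w**6 + 2w**5 − 9w**4 − 34w**3 − 120w**2 + 32w + 128

By polynomial division,
  w**4 + 2w**3 − 8w**2 − 32w − 128 = (−(1/2)w − 3)(−2w**3 + 8w**2 + 2w − 8) + (17w**2 − 30w − 152)
  −2w**3 + 8w**2 + 2w − 8 = (−(2/17)w + 76/289)(17w**2 − 30w − 152) + (−(2310/289)w + 9240/289)
  17w**2 − 30w − 152 = (−(4913/2310)w − 5491/1155)(−(2310/289)w + 9240/289) + (0)
Last nonzero remainder: −(2310/289)w + 9240/289. Dividing through by −2310/289 gives the monic gcd w − 4.
Then lcm(f, g) = f·g / gcd(f, g); expanding and making the result monic gives the answer.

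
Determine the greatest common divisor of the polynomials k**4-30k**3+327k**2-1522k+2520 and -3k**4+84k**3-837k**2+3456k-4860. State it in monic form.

Euclidean algorithm in ℚ[k]:
  k**4-30k**3+327k**2-1522k+2520 = (-1/3)(-3k**4+84k**3-837k**2+3456k-4860) + (-2k**3+48k**2-370k+900)
  -3k**4+84k**3-837k**2+3456k-4860 = ((3/2)k-6)(-2k**3+48k**2-370k+900) + (6k**2-114k+540)
  -2k**3+48k**2-370k+900 = (-(1/3)k+5/3)(6k**2-114k+540) + (0)
Last nonzero remainder: 6k**2-114k+540. Dividing through by 6 gives the monic gcd k**2-19k+90.

k**2-19k+90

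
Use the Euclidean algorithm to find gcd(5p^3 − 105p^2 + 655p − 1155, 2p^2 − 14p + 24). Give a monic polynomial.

p − 3

By polynomial division,
  5p^3 − 105p^2 + 655p − 1155 = ((5/2)p − 35)(2p^2 − 14p + 24) + (105p − 315)
  2p^2 − 14p + 24 = ((2/105)p − 8/105)(105p − 315) + (0)
Last nonzero remainder: 105p − 315. Dividing through by 105 gives the monic gcd p − 3.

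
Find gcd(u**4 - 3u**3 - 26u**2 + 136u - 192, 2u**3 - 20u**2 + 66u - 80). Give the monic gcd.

u**2 - 5u + 8

By polynomial division,
  u**4 - 3u**3 - 26u**2 + 136u - 192 = ((1/2)u + 7/2)(2u**3 - 20u**2 + 66u - 80) + (11u**2 - 55u + 88)
  2u**3 - 20u**2 + 66u - 80 = ((2/11)u - 10/11)(11u**2 - 55u + 88) + (0)
Last nonzero remainder: 11u**2 - 55u + 88. Dividing through by 11 gives the monic gcd u**2 - 5u + 8.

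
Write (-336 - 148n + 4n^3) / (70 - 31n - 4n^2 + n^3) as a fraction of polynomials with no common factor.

(48 + 28n + 4n^2)/(-10 + 3n + n^2)

By polynomial division,
  4n^3 - 148n - 336 = (4)(n^3 - 4n^2 - 31n + 70) + (16n^2 - 24n - 616)
  n^3 - 4n^2 - 31n + 70 = ((1/16)n - 5/32)(16n^2 - 24n - 616) + ((15/4)n - 105/4)
  16n^2 - 24n - 616 = ((64/15)n + 352/15)((15/4)n - 105/4) + (0)
Last nonzero remainder: (15/4)n - 105/4. Dividing through by 15/4 gives the monic gcd n - 7.
Cancel n - 7 from numerator and denominator to get the reduced form.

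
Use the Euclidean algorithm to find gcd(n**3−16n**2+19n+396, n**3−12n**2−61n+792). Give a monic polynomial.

n**2−20n+99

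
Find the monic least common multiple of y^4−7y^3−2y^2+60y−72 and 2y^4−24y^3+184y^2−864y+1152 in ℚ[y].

y^6−11y^5+74y^4−268y^3−408y^2+3168y−3456

Euclidean algorithm in ℚ[y]:
  y^4−7y^3−2y^2+60y−72 = (1/2)(2y^4−24y^3+184y^2−864y+1152) + (5y^3−94y^2+492y−648)
  2y^4−24y^3+184y^2−864y+1152 = ((2/5)y+68/25)(5y^3−94y^2+492y−648) + ((6072/25)y^2−(48576/25)y+72864/25)
  5y^3−94y^2+492y−648 = ((125/6072)y−225/1012)((6072/25)y^2−(48576/25)y+72864/25) + (0)
Last nonzero remainder: (6072/25)y^2−(48576/25)y+72864/25. Dividing through by 6072/25 gives the monic gcd y^2−8y+12.
Then lcm(f, g) = f·g / gcd(f, g); expanding and making the result monic gives the answer.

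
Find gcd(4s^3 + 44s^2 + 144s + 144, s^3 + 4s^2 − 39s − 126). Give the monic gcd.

s + 3

By polynomial division,
  4s^3 + 44s^2 + 144s + 144 = (4)(s^3 + 4s^2 − 39s − 126) + (28s^2 + 300s + 648)
  s^3 + 4s^2 − 39s − 126 = ((1/28)s − 47/196)(28s^2 + 300s + 648) + ((480/49)s + 1440/49)
  28s^2 + 300s + 648 = ((343/120)s + 441/20)((480/49)s + 1440/49) + (0)
Last nonzero remainder: (480/49)s + 1440/49. Dividing through by 480/49 gives the monic gcd s + 3.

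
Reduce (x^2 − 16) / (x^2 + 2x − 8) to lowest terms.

(x − 4)/(x − 2)

Apply the Euclidean algorithm:
  x^2 − 16 = (x^2 + 2x − 8) + (−2x − 8)
  x^2 + 2x − 8 = (−(1/2)x + 1)(−2x − 8) + (0)
Last nonzero remainder: −2x − 8. Dividing through by −2 gives the monic gcd x + 4.
Cancel x + 4 from numerator and denominator to get the reduced form.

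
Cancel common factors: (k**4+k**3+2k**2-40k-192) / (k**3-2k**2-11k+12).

(k**2+2k+16)/(k-1)

Euclidean algorithm in ℚ[k]:
  k**4+k**3+2k**2-40k-192 = (k+3)(k**3-2k**2-11k+12) + (19k**2-19k-228)
  k**3-2k**2-11k+12 = ((1/19)k-1/19)(19k**2-19k-228) + (0)
Last nonzero remainder: 19k**2-19k-228. Dividing through by 19 gives the monic gcd k**2-k-12.
Cancel k**2-k-12 from numerator and denominator to get the reduced form.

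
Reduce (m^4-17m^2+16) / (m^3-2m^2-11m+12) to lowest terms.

(m^2+5m+4)/(m+3)

Repeated division with remainder:
  m^4-17m^2+16 = (m+2)(m^3-2m^2-11m+12) + (-2m^2+10m-8)
  m^3-2m^2-11m+12 = (-(1/2)m-3/2)(-2m^2+10m-8) + (0)
Last nonzero remainder: -2m^2+10m-8. Dividing through by -2 gives the monic gcd m^2-5m+4.
Cancel m^2-5m+4 from numerator and denominator to get the reduced form.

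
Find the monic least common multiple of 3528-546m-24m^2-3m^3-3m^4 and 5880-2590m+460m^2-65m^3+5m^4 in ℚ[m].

8232-2450m+126m^2+m^3-6m^4+m^5

By polynomial division,
  -3m^4-3m^3-24m^2-546m+3528 = (-3/5)(5m^4-65m^3+460m^2-2590m+5880) + (-42m^3+252m^2-2100m+7056)
  5m^4-65m^3+460m^2-2590m+5880 = (-(5/42)m+5/6)(-42m^3+252m^2-2100m+7056) + (0)
Last nonzero remainder: -42m^3+252m^2-2100m+7056. Dividing through by -42 gives the monic gcd m^3-6m^2+50m-168.
Then lcm(f, g) = f·g / gcd(f, g); expanding and making the result monic gives the answer.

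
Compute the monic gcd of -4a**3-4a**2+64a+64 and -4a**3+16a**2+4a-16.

a**2-3a-4

Repeated division with remainder:
  -4a**3-4a**2+64a+64 = (-4a**3+16a**2+4a-16) + (-20a**2+60a+80)
  -4a**3+16a**2+4a-16 = ((1/5)a-1/5)(-20a**2+60a+80) + (0)
Last nonzero remainder: -20a**2+60a+80. Dividing through by -20 gives the monic gcd a**2-3a-4.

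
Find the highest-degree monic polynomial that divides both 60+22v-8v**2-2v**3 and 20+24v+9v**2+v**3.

By polynomial division,
  -2v**3-8v**2+22v+60 = (-2)(v**3+9v**2+24v+20) + (10v**2+70v+100)
  v**3+9v**2+24v+20 = ((1/10)v+1/5)(10v**2+70v+100) + (0)
Last nonzero remainder: 10v**2+70v+100. Dividing through by 10 gives the monic gcd v**2+7v+10.

10+7v+v**2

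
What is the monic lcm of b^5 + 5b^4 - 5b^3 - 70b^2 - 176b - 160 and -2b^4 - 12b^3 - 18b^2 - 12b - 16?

b^7 + 5b^6 - 4b^5 - 65b^4 - 181b^3 - 230b^2 - 176b - 160

By polynomial division,
  b^5 + 5b^4 - 5b^3 - 70b^2 - 176b - 160 = (-(1/2)b + 1/2)(-2b^4 - 12b^3 - 18b^2 - 12b - 16) + (-8b^3 - 67b^2 - 178b - 152)
  -2b^4 - 12b^3 - 18b^2 - 12b - 16 = ((1/4)b - 19/32)(-8b^3 - 67b^2 - 178b - 152) + (-(425/32)b^2 - (1275/16)b - 425/4)
  -8b^3 - 67b^2 - 178b - 152 = ((256/425)b + 608/425)(-(425/32)b^2 - (1275/16)b - 425/4) + (0)
Last nonzero remainder: -(425/32)b^2 - (1275/16)b - 425/4. Dividing through by -425/32 gives the monic gcd b^2 + 6b + 8.
Then lcm(f, g) = f·g / gcd(f, g); expanding and making the result monic gives the answer.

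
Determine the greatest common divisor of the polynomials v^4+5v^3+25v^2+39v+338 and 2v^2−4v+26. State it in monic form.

v^2−2v+13

Repeated division with remainder:
  v^4+5v^3+25v^2+39v+338 = ((1/2)v^2+(7/2)v+13)(2v^2−4v+26) + (0)
Last nonzero remainder: 2v^2−4v+26. Dividing through by 2 gives the monic gcd v^2−2v+13.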